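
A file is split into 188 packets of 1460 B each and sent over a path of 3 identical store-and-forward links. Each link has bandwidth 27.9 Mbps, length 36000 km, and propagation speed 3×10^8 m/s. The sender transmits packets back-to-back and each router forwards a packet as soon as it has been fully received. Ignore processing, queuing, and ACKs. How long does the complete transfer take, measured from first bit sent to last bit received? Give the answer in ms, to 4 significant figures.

439.5 ms

Per-hop transmission t_tx = L/R = 11680/27900000 = 0.418638 ms.
Per-hop propagation t_prop = 36000000/300000000 = 120 ms.
Pipeline fill: first packet needs 3·t_tx to clear all hops; remaining 187 packets each add one t_tx.
Total = (3+188-1)·t_tx + 3·t_prop = 190·0.418638 + 3·120 = 439.5 ms.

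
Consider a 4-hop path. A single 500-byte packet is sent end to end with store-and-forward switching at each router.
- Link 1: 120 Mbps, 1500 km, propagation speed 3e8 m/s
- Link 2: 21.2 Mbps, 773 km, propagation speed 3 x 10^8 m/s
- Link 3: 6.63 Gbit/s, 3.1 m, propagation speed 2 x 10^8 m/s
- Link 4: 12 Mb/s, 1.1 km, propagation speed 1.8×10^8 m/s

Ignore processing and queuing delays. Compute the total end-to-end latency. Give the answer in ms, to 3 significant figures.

L = 500 × 8 = 4000 bits.
Transmission delays (L/R per hop): 0.0333333, 0.188679, 0.000603318, 0.333333 ms; sum = 0.555949 ms.
Propagation delays (d/s per hop): 5, 2.57667, 1.55e-05, 0.00611111 ms; sum = 7.58279 ms.
End-to-end = 8.14 ms.

8.14 ms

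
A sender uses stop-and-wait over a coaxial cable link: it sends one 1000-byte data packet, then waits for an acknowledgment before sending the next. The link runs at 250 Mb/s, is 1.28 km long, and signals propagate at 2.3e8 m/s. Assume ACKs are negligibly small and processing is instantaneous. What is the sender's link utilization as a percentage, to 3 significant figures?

74.2 %

t_tx = L/R = 8000/250000000 = 3.2e-05 s.
t_prop = 1280/2.3e+08 = 5.56522e-06 s; RTT = 1.11304e-05 s.
Cycle = t_tx + RTT = 4.31304e-05 s.
Utilization = t_tx / cycle = 3.2e-05/4.31304e-05 = 74.2 %.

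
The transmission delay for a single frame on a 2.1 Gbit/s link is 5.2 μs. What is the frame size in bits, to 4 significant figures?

10920 bits

L = R × t_tx = 2100000000 b/s × 5.2e-06 s = 10920 bits.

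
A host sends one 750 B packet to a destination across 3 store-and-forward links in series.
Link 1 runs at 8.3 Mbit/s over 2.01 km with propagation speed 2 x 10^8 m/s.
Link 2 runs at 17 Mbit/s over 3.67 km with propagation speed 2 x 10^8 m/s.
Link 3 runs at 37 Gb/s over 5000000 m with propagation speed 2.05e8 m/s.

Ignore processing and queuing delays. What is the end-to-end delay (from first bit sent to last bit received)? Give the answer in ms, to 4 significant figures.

L = 750 × 8 = 6000 bits.
Transmission delays (L/R per hop): 0.722892, 0.352941, 0.000162162 ms; sum = 1.07599 ms.
Propagation delays (d/s per hop): 0.01005, 0.01835, 24.3902 ms; sum = 24.4186 ms.
End-to-end = 25.49 ms.

25.49 ms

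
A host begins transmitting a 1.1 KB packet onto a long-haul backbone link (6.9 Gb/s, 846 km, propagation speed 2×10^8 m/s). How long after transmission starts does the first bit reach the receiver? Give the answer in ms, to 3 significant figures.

4.23 ms

First bit experiences only propagation delay: d/s = 846000/200000000 = 4.23 ms.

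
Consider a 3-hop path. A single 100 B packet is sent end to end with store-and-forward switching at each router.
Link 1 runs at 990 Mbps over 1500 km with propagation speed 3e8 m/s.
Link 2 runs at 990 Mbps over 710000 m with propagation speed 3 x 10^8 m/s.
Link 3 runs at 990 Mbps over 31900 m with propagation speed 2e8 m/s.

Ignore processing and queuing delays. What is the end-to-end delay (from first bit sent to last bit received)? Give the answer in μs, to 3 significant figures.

L = 100 × 8 = 800 bits.
Transmission delay per hop = L/R = 800/990000000 = 0.808081 μs; 3 hops → 2.42424 μs.
Propagation delays (d/s per hop): 5000, 2366.67, 159.5 μs; sum = 7526.17 μs.
End-to-end = 7530 μs.

7530 μs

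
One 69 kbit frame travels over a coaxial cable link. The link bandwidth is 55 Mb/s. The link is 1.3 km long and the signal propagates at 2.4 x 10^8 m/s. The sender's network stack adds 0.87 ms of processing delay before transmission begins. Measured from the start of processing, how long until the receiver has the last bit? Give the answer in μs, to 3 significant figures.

2130 μs

L = 69000 bits.
Transmission delay = L/R = 69000 / 55000000 = 1254.55 μs.
Propagation delay = d/s = 1300 m / 240000000 m/s = 5.41667 μs.
Plus processing delay 0.87 ms = 870 μs.
Total = 2130 μs.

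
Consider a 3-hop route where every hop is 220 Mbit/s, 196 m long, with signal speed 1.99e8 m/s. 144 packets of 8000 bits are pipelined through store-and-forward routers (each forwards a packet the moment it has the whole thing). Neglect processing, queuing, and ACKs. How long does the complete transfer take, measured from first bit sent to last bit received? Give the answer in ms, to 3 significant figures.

Per-hop transmission t_tx = L/R = 8000/220000000 = 0.0363636 ms.
Per-hop propagation t_prop = 196/199000000 = 0.000984925 ms.
Pipeline fill: first packet needs 3·t_tx to clear all hops; remaining 143 packets each add one t_tx.
Total = (3+144-1)·t_tx + 3·t_prop = 146·0.0363636 + 3·0.000984925 = 5.31 ms.

5.31 ms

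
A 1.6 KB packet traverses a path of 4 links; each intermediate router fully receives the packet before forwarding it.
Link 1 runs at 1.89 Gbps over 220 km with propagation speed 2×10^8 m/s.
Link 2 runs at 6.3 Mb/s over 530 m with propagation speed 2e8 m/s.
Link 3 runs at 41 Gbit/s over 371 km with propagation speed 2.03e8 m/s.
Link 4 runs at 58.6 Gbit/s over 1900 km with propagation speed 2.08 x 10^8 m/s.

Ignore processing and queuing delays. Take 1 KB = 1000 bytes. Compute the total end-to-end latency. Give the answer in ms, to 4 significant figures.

L = 12800 bits.
Transmission delays (L/R per hop): 0.00677249, 2.03175, 0.000312195, 0.00021843 ms; sum = 2.03905 ms.
Propagation delays (d/s per hop): 1.1, 0.00265, 1.82759, 9.13462 ms; sum = 12.0649 ms.
End-to-end = 14.10 ms.

14.10 ms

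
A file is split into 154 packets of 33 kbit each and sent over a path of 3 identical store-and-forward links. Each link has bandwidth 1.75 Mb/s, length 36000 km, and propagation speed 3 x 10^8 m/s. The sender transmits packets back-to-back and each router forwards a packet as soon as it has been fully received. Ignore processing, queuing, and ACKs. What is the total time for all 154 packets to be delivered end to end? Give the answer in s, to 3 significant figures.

Per-hop transmission t_tx = L/R = 33000/1750000 = 0.0188571 s.
Per-hop propagation t_prop = 36000000/300000000 = 0.12 s.
Pipeline fill: first packet needs 3·t_tx to clear all hops; remaining 153 packets each add one t_tx.
Total = (3+154-1)·t_tx + 3·t_prop = 156·0.0188571 + 3·0.12 = 3.30 s.

3.30 s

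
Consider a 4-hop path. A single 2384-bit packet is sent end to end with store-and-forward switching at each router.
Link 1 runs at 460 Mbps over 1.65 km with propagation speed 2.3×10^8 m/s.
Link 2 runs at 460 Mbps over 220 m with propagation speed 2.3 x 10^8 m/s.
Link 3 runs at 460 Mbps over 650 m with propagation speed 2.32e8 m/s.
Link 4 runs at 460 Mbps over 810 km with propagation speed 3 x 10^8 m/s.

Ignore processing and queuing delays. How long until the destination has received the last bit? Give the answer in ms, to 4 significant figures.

Transmission delay per hop = L/R = 2384/460000000 = 0.00518261 ms; 4 hops → 0.0207304 ms.
Propagation delays (d/s per hop): 0.00717391, 0.000956522, 0.00280172, 2.7 ms; sum = 2.71093 ms.
End-to-end = 2.732 ms.

2.732 ms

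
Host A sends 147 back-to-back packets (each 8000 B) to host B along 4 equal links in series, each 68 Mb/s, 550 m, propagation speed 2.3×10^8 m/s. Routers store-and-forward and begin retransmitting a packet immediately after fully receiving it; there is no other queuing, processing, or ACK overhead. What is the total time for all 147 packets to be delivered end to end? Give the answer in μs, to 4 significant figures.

141200 μs

Per-hop transmission t_tx = L/R = 64000/68000000 = 941.176 μs.
Per-hop propagation t_prop = 550/2.3e+08 = 2.3913 μs.
Pipeline fill: first packet needs 4·t_tx to clear all hops; remaining 146 packets each add one t_tx.
Total = (4+147-1)·t_tx + 4·t_prop = 150·941.176 + 4·2.3913 = 141200 μs.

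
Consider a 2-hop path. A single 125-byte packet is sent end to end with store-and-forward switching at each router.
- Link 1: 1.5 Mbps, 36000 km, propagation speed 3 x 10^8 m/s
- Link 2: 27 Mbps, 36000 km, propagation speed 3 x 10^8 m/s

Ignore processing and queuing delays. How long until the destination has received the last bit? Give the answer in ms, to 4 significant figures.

L = 125 × 8 = 1000 bits.
Transmission delays (L/R per hop): 0.666667, 0.037037 ms; sum = 0.703704 ms.
Propagation delays (d/s per hop): 120, 120 ms; sum = 240 ms.
End-to-end = 240.7 ms.

240.7 ms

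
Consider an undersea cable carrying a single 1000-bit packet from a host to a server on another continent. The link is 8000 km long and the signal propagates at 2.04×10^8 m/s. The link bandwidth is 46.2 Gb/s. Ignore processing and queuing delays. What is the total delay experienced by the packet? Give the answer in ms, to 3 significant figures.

Transmission delay = L/R = 1000 / 46200000000 = 2.1645e-05 ms.
Propagation delay = d/s = 8000000 m / 204000000 m/s = 39.2157 ms.
Total = 39.2 ms.

39.2 ms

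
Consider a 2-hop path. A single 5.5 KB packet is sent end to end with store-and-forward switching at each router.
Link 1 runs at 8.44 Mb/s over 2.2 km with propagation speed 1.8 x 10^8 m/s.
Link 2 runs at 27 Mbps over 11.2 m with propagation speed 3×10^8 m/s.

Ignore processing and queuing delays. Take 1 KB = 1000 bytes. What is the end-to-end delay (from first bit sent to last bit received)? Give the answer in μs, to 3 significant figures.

L = 44000 bits.
Transmission delays (L/R per hop): 5213.27, 1629.63 μs; sum = 6842.9 μs.
Propagation delays (d/s per hop): 12.2222, 0.0373333 μs; sum = 12.2596 μs.
End-to-end = 6860 μs.

6860 μs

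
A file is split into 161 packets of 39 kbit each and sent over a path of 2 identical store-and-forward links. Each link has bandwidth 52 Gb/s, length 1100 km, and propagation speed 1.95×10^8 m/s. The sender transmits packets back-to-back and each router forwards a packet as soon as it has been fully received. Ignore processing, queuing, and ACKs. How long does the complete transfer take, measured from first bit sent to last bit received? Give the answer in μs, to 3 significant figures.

Per-hop transmission t_tx = L/R = 39000/52000000000 = 0.75 μs.
Per-hop propagation t_prop = 1100000/195000000 = 5641.03 μs.
Pipeline fill: first packet needs 2·t_tx to clear all hops; remaining 160 packets each add one t_tx.
Total = (2+161-1)·t_tx + 2·t_prop = 162·0.75 + 2·5641.03 = 11400 μs.

11400 μs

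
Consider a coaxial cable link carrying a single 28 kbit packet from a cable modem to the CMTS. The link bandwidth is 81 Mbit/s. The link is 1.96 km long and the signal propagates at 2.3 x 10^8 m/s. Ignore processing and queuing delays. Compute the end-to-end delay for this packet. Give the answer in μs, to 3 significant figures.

L = 28000 bits.
Transmission delay = L/R = 28000 / 81000000 = 345.679 μs.
Propagation delay = d/s = 1960 m / 2.3e+08 m/s = 8.52174 μs.
Total = 354 μs.

354 μs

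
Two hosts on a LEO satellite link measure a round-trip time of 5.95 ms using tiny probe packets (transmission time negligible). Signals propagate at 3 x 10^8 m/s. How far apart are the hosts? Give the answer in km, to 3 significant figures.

893 km

One-way propagation = RTT/2 = 2.975 ms.
d = s × t = 300000000 × 0.002975 = 893 km.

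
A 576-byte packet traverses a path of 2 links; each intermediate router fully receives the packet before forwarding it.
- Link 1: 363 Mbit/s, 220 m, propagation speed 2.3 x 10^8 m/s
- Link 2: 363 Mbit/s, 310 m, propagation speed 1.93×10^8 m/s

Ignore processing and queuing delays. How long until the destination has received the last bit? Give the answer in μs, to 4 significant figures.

L = 576 × 8 = 4608 bits.
Transmission delay per hop = L/R = 4608/363000000 = 12.6942 μs; 2 hops → 25.3884 μs.
Propagation delays (d/s per hop): 0.956522, 1.60622 μs; sum = 2.56274 μs.
End-to-end = 27.95 μs.

27.95 μs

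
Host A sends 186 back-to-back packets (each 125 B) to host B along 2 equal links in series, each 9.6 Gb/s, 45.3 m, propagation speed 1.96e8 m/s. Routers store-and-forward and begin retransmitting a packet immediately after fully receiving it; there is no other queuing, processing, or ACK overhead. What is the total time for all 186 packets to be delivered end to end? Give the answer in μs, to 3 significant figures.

Per-hop transmission t_tx = L/R = 1000/9600000000 = 0.104167 μs.
Per-hop propagation t_prop = 45.3/196000000 = 0.231122 μs.
Pipeline fill: first packet needs 2·t_tx to clear all hops; remaining 185 packets each add one t_tx.
Total = (2+186-1)·t_tx + 2·t_prop = 187·0.104167 + 2·0.231122 = 19.9 μs.

19.9 μs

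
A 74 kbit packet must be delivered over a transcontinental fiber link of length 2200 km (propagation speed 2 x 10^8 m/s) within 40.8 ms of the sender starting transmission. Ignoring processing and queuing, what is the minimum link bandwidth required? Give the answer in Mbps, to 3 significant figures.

Propagation delay = 2200000 / 200000000 = 11 ms.
Transmission budget = 40.8 − 11 = 29.8 ms.
R ≥ L / t_tx = 74000 bits / 0.0298 s = 2.48 Mbps.

2.48 Mbps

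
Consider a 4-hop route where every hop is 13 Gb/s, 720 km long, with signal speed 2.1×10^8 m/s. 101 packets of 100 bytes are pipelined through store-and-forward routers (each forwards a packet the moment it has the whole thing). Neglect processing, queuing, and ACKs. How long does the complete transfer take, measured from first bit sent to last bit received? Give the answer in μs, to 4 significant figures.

13720 μs

Per-hop transmission t_tx = L/R = 800/13000000000 = 0.0615385 μs.
Per-hop propagation t_prop = 720000/210000000 = 3428.57 μs.
Pipeline fill: first packet needs 4·t_tx to clear all hops; remaining 100 packets each add one t_tx.
Total = (4+101-1)·t_tx + 4·t_prop = 104·0.0615385 + 4·3428.57 = 13720 μs.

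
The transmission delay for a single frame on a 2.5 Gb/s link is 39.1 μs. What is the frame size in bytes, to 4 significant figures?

12220 bytes

L = R × t_tx = 2500000000 b/s × 3.91e-05 s = 97750 bits.
In bytes: 97750 / 8 = 12220 bytes.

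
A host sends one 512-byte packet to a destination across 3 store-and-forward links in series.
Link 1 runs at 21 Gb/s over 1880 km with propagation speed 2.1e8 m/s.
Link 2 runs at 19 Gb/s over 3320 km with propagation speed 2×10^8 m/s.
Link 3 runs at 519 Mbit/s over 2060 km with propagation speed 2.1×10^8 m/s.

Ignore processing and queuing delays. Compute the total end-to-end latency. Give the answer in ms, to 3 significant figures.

L = 512 × 8 = 4096 bits.
Transmission delays (L/R per hop): 0.000195048, 0.000215579, 0.0078921 ms; sum = 0.00830273 ms.
Propagation delays (d/s per hop): 8.95238, 16.6, 9.80952 ms; sum = 35.3619 ms.
End-to-end = 35.4 ms.

35.4 ms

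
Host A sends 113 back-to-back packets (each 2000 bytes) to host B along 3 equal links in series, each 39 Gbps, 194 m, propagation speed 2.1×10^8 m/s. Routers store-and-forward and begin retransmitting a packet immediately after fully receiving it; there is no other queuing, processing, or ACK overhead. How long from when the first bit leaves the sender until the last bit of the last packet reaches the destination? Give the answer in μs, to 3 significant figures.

50.0 μs

Per-hop transmission t_tx = L/R = 16000/39000000000 = 0.410256 μs.
Per-hop propagation t_prop = 194/210000000 = 0.92381 μs.
Pipeline fill: first packet needs 3·t_tx to clear all hops; remaining 112 packets each add one t_tx.
Total = (3+113-1)·t_tx + 3·t_prop = 115·0.410256 + 3·0.92381 = 50.0 μs.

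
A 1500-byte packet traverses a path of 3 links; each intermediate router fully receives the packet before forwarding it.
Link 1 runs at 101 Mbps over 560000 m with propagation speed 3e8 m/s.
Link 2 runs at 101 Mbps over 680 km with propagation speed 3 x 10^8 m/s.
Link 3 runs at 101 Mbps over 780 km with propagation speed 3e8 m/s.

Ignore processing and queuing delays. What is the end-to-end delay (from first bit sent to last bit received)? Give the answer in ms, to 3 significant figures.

L = 1500 × 8 = 12000 bits.
Transmission delay per hop = L/R = 12000/101000000 = 0.118812 ms; 3 hops → 0.356436 ms.
Propagation delays (d/s per hop): 1.86667, 2.26667, 2.6 ms; sum = 6.73333 ms.
End-to-end = 7.09 ms.

7.09 ms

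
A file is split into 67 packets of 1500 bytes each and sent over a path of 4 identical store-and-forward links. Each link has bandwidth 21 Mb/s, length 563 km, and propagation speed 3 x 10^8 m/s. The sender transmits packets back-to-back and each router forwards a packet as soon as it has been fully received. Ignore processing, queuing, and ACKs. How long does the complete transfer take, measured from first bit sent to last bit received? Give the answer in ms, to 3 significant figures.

47.5 ms

Per-hop transmission t_tx = L/R = 12000/21000000 = 0.571429 ms.
Per-hop propagation t_prop = 563000/300000000 = 1.87667 ms.
Pipeline fill: first packet needs 4·t_tx to clear all hops; remaining 66 packets each add one t_tx.
Total = (4+67-1)·t_tx + 4·t_prop = 70·0.571429 + 4·1.87667 = 47.5 ms.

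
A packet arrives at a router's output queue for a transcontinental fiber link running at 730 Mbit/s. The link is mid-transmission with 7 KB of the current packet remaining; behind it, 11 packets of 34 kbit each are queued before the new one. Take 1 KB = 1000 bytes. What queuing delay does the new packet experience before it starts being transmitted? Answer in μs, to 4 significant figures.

Each queued packet: L/R = 34000/730000000 = 46.5753 μs.
11 queued → 512.329 μs.
Plus remaining 56000 bits of current packet: 76.7123 μs.
Queuing delay = 589.0 μs.

589.0 μs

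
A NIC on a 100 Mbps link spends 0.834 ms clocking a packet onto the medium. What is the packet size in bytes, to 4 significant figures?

L = R × t_tx = 100000000 b/s × 0.000834 s = 83400 bits.
In bytes: 83400 / 8 = 10430 bytes.

10430 bytes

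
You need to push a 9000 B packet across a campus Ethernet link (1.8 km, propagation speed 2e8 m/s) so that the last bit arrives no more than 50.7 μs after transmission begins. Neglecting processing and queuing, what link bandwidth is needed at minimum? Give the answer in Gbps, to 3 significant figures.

1.73 Gbps

L = 72000 bits.
Propagation delay = 1800 / 200000000 = 9 μs.
Transmission budget = 50.7 − 9 = 41.7 μs.
R ≥ L / t_tx = 72000 bits / 4.17e-05 s = 1.73 Gbps.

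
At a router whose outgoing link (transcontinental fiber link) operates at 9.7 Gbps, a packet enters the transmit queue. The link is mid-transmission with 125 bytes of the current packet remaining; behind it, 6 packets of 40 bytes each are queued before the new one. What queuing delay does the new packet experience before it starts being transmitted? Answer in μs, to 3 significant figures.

0.301 μs

Each queued packet: L/R = 320/9700000000 = 0.0329897 μs.
6 queued → 0.197938 μs.
Plus remaining 1000 bits of current packet: 0.103093 μs.
Queuing delay = 0.301 μs.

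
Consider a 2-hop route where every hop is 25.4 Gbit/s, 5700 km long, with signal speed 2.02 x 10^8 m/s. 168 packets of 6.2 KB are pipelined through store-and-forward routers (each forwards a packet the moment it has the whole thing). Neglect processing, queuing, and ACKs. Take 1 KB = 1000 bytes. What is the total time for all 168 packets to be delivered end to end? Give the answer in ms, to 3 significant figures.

56.8 ms

Per-hop transmission t_tx = L/R = 49600/25400000000 = 0.00195276 ms.
Per-hop propagation t_prop = 5700000/202000000 = 28.2178 ms.
Pipeline fill: first packet needs 2·t_tx to clear all hops; remaining 167 packets each add one t_tx.
Total = (2+168-1)·t_tx + 2·t_prop = 169·0.00195276 + 2·28.2178 = 56.8 ms.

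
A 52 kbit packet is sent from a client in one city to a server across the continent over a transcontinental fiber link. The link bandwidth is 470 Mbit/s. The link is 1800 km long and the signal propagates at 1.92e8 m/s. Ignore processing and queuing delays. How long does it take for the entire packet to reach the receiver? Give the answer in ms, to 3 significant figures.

9.49 ms

L = 52000 bits.
Transmission delay = L/R = 52000 / 470000000 = 0.110638 ms.
Propagation delay = d/s = 1800000 m / 192000000 m/s = 9.375 ms.
Total = 9.49 ms.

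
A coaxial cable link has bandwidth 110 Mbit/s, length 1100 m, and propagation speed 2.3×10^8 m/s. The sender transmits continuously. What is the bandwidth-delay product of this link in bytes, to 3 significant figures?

65.8 bytes

Propagation delay = 1100 / 2.3e+08 = 4.78261e-06 s.
BDP = R × t_prop = 110000000 × 4.78261e-06 = 526.087 bits.
In bytes: 526.087/8 = 65.8 bytes.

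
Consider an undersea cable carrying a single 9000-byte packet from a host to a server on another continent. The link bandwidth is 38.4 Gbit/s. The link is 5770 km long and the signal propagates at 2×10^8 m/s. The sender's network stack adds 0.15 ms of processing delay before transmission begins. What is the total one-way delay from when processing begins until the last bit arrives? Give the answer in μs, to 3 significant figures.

L = 9000 × 8 = 72000 bits.
Transmission delay = L/R = 72000 / 38400000000 = 1.875 μs.
Propagation delay = d/s = 5770000 m / 200000000 m/s = 28850 μs.
Plus processing delay 0.15 ms = 150 μs.
Total = 29000 μs.

29000 μs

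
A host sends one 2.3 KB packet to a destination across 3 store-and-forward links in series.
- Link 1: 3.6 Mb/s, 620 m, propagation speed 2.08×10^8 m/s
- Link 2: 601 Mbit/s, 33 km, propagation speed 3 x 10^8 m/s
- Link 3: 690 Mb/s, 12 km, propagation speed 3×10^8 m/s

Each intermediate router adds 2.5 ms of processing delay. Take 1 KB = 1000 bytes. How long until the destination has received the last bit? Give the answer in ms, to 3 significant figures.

10.3 ms

L = 18400 bits.
Transmission delays (L/R per hop): 5.11111, 0.0306156, 0.0266667 ms; sum = 5.16839 ms.
Propagation delays (d/s per hop): 0.00298077, 0.11, 0.04 ms; sum = 0.152981 ms.
Processing at 2 router(s): 2 × 2.5 ms = 5 ms.
End-to-end = 10.3 ms.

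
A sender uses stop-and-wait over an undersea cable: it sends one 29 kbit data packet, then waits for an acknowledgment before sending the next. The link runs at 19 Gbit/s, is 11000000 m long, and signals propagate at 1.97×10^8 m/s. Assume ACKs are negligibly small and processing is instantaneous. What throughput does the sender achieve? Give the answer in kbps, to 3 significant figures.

t_tx = L/R = 29000/19000000000 = 1.52632e-06 s.
t_prop = 11000000/197000000 = 0.0558376 s; RTT = 0.111675 s.
Cycle = t_tx + RTT = 0.111677 s.
Throughput = L / cycle = 29000 / 0.111677 = 260 kbps.

260 kbps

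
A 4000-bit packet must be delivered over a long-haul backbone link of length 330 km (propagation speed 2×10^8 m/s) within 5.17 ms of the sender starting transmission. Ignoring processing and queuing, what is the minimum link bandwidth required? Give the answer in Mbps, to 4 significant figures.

Propagation delay = 330000 / 200000000 = 1.65 ms.
Transmission budget = 5.17 − 1.65 = 3.52 ms.
R ≥ L / t_tx = 4000 bits / 0.00352 s = 1.136 Mbps.

1.136 Mbps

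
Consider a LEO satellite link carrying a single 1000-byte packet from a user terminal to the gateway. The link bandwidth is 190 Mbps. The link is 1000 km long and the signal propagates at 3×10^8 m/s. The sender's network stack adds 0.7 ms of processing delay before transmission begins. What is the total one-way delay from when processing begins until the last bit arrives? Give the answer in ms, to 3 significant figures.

L = 1000 × 8 = 8000 bits.
Transmission delay = L/R = 8000 / 190000000 = 0.0421053 ms.
Propagation delay = d/s = 1000000 m / 300000000 m/s = 3.33333 ms.
Plus processing delay 0.7 ms = 0.7 ms.
Total = 4.08 ms.

4.08 ms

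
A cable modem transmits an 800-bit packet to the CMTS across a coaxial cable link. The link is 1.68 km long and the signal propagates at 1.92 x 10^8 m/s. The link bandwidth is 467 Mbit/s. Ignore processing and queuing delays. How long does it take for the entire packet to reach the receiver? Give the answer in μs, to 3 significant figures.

10.5 μs

Transmission delay = L/R = 800 / 467000000 = 1.71306 μs.
Propagation delay = d/s = 1680 m / 192000000 m/s = 8.75 μs.
Total = 10.5 μs.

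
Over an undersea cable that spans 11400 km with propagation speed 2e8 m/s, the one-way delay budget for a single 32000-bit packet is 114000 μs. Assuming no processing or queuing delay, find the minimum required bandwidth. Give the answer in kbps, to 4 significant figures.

Propagation delay = 11400000 / 200000000 = 57000 μs.
Transmission budget = 114000 − 57000 = 57000 μs.
R ≥ L / t_tx = 32000 bits / 0.057 s = 561.4 kbps.

561.4 kbps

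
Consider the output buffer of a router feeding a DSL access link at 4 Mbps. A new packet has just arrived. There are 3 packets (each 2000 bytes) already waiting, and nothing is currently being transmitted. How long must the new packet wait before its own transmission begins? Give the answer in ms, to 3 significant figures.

Each queued packet: L/R = 16000/4000000 = 4 ms.
3 queued → 12 ms.
Queuing delay = 12.0 ms.

12.0 ms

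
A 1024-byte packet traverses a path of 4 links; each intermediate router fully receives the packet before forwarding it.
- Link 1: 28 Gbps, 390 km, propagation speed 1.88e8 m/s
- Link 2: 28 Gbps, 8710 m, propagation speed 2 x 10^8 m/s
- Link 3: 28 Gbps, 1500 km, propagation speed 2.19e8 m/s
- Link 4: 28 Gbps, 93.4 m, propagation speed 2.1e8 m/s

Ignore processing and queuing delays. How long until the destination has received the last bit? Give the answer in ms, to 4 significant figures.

8.969 ms

L = 1024 × 8 = 8192 bits.
Transmission delay per hop = L/R = 8192/28000000000 = 0.000292571 ms; 4 hops → 0.00117029 ms.
Propagation delays (d/s per hop): 2.07447, 0.04355, 6.84932, 0.000444762 ms; sum = 8.96778 ms.
End-to-end = 8.969 ms.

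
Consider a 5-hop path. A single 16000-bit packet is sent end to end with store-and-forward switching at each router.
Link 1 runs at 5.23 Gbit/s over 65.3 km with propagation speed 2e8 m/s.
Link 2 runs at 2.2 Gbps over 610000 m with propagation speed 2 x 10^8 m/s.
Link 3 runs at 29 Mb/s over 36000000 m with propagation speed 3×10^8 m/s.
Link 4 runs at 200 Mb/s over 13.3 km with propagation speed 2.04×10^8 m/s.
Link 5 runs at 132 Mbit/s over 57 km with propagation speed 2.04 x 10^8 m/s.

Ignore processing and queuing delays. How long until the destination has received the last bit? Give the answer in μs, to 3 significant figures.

Transmission delays (L/R per hop): 3.05927, 7.27273, 551.724, 80, 121.212 μs; sum = 763.268 μs.
Propagation delays (d/s per hop): 326.5, 3050, 120000, 65.1961, 279.412 μs; sum = 123721 μs.
End-to-end = 124000 μs.

124000 μs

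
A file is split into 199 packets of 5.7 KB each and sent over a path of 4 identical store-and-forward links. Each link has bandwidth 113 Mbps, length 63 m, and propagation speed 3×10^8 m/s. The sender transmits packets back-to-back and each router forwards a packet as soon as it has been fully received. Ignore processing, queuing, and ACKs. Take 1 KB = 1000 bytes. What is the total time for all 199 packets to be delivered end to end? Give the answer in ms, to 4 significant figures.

Per-hop transmission t_tx = L/R = 45600/113000000 = 0.40354 ms.
Per-hop propagation t_prop = 63/300000000 = 0.00021 ms.
Pipeline fill: first packet needs 4·t_tx to clear all hops; remaining 198 packets each add one t_tx.
Total = (4+199-1)·t_tx + 4·t_prop = 202·0.40354 + 4·0.00021 = 81.52 ms.

81.52 ms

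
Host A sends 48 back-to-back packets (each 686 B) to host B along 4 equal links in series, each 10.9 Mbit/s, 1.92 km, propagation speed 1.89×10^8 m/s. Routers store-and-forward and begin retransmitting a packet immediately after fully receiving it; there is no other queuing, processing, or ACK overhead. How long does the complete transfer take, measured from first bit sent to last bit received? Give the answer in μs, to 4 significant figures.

25720 μs

Per-hop transmission t_tx = L/R = 5488/10900000 = 503.486 μs.
Per-hop propagation t_prop = 1920/189000000 = 10.1587 μs.
Pipeline fill: first packet needs 4·t_tx to clear all hops; remaining 47 packets each add one t_tx.
Total = (4+48-1)·t_tx + 4·t_prop = 51·503.486 + 4·10.1587 = 25720 μs.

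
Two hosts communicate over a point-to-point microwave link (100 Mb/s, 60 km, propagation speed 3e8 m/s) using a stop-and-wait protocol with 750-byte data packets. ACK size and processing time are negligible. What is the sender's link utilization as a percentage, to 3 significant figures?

13.0 %

t_tx = L/R = 6000/100000000 = 6e-05 s.
t_prop = 60000/300000000 = 0.0002 s; RTT = 0.0004 s.
Cycle = t_tx + RTT = 0.00046 s.
Utilization = t_tx / cycle = 6e-05/0.00046 = 13.0 %.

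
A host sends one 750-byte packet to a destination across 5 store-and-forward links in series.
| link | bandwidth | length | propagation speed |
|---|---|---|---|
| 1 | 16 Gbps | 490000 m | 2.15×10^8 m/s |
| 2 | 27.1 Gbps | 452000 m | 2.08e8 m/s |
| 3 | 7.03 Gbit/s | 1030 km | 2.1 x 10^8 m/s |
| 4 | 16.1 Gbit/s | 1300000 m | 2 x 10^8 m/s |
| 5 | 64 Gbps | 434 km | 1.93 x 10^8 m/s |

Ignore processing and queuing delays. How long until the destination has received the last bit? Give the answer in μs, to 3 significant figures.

18100 μs

L = 750 × 8 = 6000 bits.
Transmission delays (L/R per hop): 0.375, 0.221402, 0.853485, 0.372671, 0.09375 μs; sum = 1.91631 μs.
Propagation delays (d/s per hop): 2279.07, 2173.08, 4904.76, 6500, 2248.7 μs; sum = 18105.6 μs.
End-to-end = 18100 μs.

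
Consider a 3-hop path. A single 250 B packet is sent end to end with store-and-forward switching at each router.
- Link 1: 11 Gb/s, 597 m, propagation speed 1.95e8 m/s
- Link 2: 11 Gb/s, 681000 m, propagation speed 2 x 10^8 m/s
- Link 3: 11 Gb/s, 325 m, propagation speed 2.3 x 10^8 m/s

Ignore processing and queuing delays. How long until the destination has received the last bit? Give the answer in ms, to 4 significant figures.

3.410 ms

L = 250 × 8 = 2000 bits.
Transmission delay per hop = L/R = 2000/11000000000 = 0.000181818 ms; 3 hops → 0.000545455 ms.
Propagation delays (d/s per hop): 0.00306154, 3.405, 0.00141304 ms; sum = 3.40947 ms.
End-to-end = 3.410 ms.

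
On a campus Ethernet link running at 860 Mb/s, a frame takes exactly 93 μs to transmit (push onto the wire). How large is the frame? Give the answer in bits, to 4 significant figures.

79980 bits

L = R × t_tx = 860000000 b/s × 9.3e-05 s = 79980 bits.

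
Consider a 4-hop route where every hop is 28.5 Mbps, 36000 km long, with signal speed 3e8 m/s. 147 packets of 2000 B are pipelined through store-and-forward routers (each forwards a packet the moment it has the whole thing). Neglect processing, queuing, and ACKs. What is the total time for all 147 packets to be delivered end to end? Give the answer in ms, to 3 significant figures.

564 ms

Per-hop transmission t_tx = L/R = 16000/28500000 = 0.561404 ms.
Per-hop propagation t_prop = 36000000/300000000 = 120 ms.
Pipeline fill: first packet needs 4·t_tx to clear all hops; remaining 146 packets each add one t_tx.
Total = (4+147-1)·t_tx + 4·t_prop = 150·0.561404 + 4·120 = 564 ms.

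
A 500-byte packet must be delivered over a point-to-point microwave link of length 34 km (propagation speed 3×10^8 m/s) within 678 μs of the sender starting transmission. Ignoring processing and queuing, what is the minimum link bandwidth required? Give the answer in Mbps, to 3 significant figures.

7.08 Mbps

L = 4000 bits.
Propagation delay = 34000 / 300000000 = 113.333 μs.
Transmission budget = 678 − 113.333 = 564.667 μs.
R ≥ L / t_tx = 4000 bits / 0.000564667 s = 7.08 Mbps.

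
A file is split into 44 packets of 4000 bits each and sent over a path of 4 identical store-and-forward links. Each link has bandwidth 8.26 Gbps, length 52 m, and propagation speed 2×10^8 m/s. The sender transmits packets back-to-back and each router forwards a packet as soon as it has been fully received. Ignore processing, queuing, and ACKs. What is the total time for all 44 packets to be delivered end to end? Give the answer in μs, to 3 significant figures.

Per-hop transmission t_tx = L/R = 4000/8260000000 = 0.484262 μs.
Per-hop propagation t_prop = 52/200000000 = 0.26 μs.
Pipeline fill: first packet needs 4·t_tx to clear all hops; remaining 43 packets each add one t_tx.
Total = (4+44-1)·t_tx + 4·t_prop = 47·0.484262 + 4·0.26 = 23.8 μs.

23.8 μs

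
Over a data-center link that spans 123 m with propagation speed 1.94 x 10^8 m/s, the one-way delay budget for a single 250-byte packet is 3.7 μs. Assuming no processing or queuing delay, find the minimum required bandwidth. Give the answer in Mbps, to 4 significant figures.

652.3 Mbps

L = 2000 bits.
Propagation delay = 123 / 194000000 = 0.634021 μs.
Transmission budget = 3.7 − 0.634021 = 3.06598 μs.
R ≥ L / t_tx = 2000 bits / 3.06598e-06 s = 652.3 Mbps.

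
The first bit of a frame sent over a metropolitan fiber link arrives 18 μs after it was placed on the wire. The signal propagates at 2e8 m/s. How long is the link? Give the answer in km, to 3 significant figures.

d = s × t_prop = 200000000 × 1.8e-05 = 3.60 km.

3.60 km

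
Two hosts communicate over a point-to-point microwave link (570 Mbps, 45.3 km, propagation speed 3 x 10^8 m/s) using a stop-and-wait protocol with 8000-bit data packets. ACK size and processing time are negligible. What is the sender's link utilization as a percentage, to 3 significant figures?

t_tx = L/R = 8000/570000000 = 1.40351e-05 s.
t_prop = 45300/300000000 = 0.000151 s; RTT = 0.000302 s.
Cycle = t_tx + RTT = 0.000316035 s.
Utilization = t_tx / cycle = 1.40351e-05/0.000316035 = 4.44 %.

4.44 %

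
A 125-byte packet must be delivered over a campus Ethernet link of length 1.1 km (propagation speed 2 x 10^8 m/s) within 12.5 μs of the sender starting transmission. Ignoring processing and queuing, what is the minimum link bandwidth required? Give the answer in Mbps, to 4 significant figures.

L = 1000 bits.
Propagation delay = 1100 / 200000000 = 5.5 μs.
Transmission budget = 12.5 − 5.5 = 7 μs.
R ≥ L / t_tx = 1000 bits / 7e-06 s = 142.9 Mbps.

142.9 Mbps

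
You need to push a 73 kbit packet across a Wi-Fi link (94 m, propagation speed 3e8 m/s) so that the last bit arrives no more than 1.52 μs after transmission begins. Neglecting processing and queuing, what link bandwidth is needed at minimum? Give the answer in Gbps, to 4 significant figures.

60.50 Gbps

Propagation delay = 94 / 300000000 = 0.313333 μs.
Transmission budget = 1.52 − 0.313333 = 1.20667 μs.
R ≥ L / t_tx = 73000 bits / 1.20667e-06 s = 60.50 Gbps.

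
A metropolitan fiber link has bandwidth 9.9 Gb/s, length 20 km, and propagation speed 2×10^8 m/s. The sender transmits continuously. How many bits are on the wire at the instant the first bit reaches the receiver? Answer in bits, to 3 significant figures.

Propagation delay = 20000 / 200000000 = 0.0001 s.
BDP = R × t_prop = 9900000000 × 0.0001 = 990000 bits.

990000 bits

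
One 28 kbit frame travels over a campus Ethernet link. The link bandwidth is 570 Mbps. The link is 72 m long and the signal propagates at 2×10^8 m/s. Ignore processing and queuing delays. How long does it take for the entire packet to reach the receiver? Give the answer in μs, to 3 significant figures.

49.5 μs

L = 28000 bits.
Transmission delay = L/R = 28000 / 570000000 = 49.1228 μs.
Propagation delay = d/s = 72 m / 200000000 m/s = 0.36 μs.
Total = 49.5 μs.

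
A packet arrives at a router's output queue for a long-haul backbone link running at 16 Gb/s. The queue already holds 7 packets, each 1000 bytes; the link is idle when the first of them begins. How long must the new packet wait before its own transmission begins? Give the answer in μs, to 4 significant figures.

Each queued packet: L/R = 8000/16000000000 = 0.5 μs.
7 queued → 3.5 μs.
Queuing delay = 3.500 μs.

3.500 μs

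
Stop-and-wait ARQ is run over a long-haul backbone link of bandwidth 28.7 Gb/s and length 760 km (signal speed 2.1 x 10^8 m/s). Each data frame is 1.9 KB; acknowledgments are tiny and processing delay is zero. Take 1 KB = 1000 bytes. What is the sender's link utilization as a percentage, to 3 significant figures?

0.00732 %

t_tx = L/R = 15200/28700000000 = 5.29617e-07 s.
t_prop = 760000/210000000 = 0.00361905 s; RTT = 0.0072381 s.
Cycle = t_tx + RTT = 0.00723862 s.
Utilization = t_tx / cycle = 5.29617e-07/0.00723862 = 0.00732 %.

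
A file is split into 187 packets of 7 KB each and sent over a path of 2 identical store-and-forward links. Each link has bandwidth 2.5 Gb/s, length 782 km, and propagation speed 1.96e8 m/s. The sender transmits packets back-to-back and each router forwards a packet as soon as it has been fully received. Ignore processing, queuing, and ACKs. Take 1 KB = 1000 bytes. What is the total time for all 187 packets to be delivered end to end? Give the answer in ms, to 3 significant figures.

Per-hop transmission t_tx = L/R = 56000/2500000000 = 0.0224 ms.
Per-hop propagation t_prop = 782000/196000000 = 3.9898 ms.
Pipeline fill: first packet needs 2·t_tx to clear all hops; remaining 186 packets each add one t_tx.
Total = (2+187-1)·t_tx + 2·t_prop = 188·0.0224 + 2·3.9898 = 12.2 ms.

12.2 ms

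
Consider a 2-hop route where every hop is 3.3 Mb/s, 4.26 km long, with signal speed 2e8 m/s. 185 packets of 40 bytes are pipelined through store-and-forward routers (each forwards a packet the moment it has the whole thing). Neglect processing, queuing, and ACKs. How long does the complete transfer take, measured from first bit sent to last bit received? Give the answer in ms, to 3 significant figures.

18.1 ms

Per-hop transmission t_tx = L/R = 320/3300000 = 0.0969697 ms.
Per-hop propagation t_prop = 4260/200000000 = 0.0213 ms.
Pipeline fill: first packet needs 2·t_tx to clear all hops; remaining 184 packets each add one t_tx.
Total = (2+185-1)·t_tx + 2·t_prop = 186·0.0969697 + 2·0.0213 = 18.1 ms.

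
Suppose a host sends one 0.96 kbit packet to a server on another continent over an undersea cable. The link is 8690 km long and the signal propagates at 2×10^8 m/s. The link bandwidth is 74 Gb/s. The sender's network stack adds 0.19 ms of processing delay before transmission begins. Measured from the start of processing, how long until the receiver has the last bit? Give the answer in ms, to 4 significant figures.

43.64 ms

L = 960 bits.
Transmission delay = L/R = 960 / 74000000000 = 1.2973e-05 ms.
Propagation delay = d/s = 8690000 m / 200000000 m/s = 43.45 ms.
Plus processing delay 0.19 ms = 0.19 ms.
Total = 43.64 ms.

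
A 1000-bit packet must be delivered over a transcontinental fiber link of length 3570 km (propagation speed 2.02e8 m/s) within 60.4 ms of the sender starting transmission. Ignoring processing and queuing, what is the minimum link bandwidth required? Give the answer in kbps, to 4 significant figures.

Propagation delay = 3570000 / 202000000 = 17.6733 ms.
Transmission budget = 60.4 − 17.6733 = 42.7267 ms.
R ≥ L / t_tx = 1000 bits / 0.0427267 s = 23.40 kbps.

23.40 kbps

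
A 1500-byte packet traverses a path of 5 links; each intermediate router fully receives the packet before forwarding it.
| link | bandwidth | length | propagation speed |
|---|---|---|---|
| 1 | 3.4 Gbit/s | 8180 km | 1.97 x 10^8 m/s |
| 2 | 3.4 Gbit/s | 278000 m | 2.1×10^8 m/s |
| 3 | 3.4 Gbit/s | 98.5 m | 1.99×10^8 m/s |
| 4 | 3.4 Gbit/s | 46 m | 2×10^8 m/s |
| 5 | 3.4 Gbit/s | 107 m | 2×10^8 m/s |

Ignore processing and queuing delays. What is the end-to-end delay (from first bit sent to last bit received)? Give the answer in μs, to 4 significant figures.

L = 1500 × 8 = 12000 bits.
Transmission delay per hop = L/R = 12000/3400000000 = 3.52941 μs; 5 hops → 17.6471 μs.
Propagation delays (d/s per hop): 41522.8, 1323.81, 0.494975, 0.23, 0.535 μs; sum = 42847.9 μs.
End-to-end = 42870 μs.

42870 μs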